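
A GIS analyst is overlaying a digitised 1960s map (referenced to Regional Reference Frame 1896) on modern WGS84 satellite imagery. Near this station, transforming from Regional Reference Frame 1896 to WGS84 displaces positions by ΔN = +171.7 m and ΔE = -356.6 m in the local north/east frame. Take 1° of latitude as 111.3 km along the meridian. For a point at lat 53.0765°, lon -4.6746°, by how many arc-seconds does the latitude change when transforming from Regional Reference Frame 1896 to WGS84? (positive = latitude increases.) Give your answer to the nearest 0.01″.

1° of latitude = 111.3 km, so Δφ = 171.7 / 111300 = 0.0015427° = 5.554″.

Δφ = 5.55″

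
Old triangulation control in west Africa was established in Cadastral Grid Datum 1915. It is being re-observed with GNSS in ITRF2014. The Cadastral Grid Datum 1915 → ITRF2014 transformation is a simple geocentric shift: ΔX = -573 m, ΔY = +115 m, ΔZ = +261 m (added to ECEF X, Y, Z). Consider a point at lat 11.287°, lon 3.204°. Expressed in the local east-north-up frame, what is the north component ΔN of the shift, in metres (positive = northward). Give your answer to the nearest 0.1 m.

At φ = 11.287°, λ = 3.204°: sin φ = 0.195724, cos φ = 0.980659, sin λ = 0.055891, cos λ = 0.998437.
ΔN = −sin φ cos λ·ΔX − sin φ sin λ·ΔY + cos φ·ΔZ = −(0.195724)(0.998437)(-573) − (0.195724)(0.055891)(115) + (0.980659)(261) = 366.67 m.

ΔN = 366.7 m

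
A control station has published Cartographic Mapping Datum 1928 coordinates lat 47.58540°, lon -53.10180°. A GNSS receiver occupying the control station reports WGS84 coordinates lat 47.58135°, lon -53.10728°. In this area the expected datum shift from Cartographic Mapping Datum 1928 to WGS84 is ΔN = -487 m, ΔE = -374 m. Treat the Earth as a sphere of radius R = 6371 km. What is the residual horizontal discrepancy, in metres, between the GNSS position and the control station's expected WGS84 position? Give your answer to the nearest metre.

52 m

Observed coordinate differences: Δφ = -0.00405°, Δλ = -0.00548°.
Converting to metres (1° lat = 111195 m, cos φ = 0.674491): observed ΔN = -450.3 m, observed ΔE = -411.0 m.
Subtracting the expected shift leaves a residual of -450.3 − (-487) = 36.7 m north and -411.0 − (-374) = -37.0 m east.
Residual distance = √(36.7² + (-37.0)²) = 52.1 m.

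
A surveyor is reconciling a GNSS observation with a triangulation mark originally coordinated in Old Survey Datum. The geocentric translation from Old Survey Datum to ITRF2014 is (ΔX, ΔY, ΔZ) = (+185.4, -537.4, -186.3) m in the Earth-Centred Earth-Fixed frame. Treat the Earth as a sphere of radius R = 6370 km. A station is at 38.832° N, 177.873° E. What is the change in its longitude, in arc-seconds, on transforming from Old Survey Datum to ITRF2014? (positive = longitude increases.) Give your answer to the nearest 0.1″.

Δλ = 22.0″

sin φ = 0.627039, cos φ = 0.778988, sin λ = 0.037115, cos λ = -0.999311.
East component: ΔE = −sin λ·ΔX + cos λ·ΔY = −(0.037115)(185.4) + (-0.999311)(-537.4) = 530.15 m.
1° of latitude spans πR/180 = 111177 m; at latitude φ, 1° of longitude spans that × cos φ = 86605.9 m, so Δλ = 530.15 / 86605.9 × 3600 = 22.037″.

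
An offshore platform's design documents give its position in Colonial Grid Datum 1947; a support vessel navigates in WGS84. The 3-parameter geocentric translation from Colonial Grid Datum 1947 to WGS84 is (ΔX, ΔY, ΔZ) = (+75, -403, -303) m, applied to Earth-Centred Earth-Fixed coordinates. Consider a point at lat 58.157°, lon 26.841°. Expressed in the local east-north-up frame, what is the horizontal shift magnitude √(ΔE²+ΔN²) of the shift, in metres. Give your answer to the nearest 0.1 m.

At φ = 58.157°, λ = 26.841°: sin φ = 0.849497, cos φ = 0.527593, sin λ = 0.451516, cos λ = 0.892263.
ΔE = −sin λ·ΔX + cos λ·ΔY = −(0.451516)·(75) + (0.892263)·(-403) = -393.45 m.
ΔN = −sin φ cos λ·ΔX − sin φ sin λ·ΔY + cos φ·ΔZ = −(0.849497)(0.892263)(75) − (0.849497)(0.451516)(-403) + (0.527593)(-303) = -62.13 m.
Horizontal magnitude = √(ΔE² + ΔN²) = √((-393.45)² + (-62.13)²) = 398.32 m.

398.3 m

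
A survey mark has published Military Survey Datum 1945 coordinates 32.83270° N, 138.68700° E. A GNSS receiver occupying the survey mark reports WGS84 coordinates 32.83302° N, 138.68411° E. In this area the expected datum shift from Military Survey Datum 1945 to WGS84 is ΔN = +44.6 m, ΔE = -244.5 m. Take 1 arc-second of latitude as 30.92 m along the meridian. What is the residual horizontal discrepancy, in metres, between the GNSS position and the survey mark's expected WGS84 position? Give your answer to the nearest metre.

Observed coordinate differences: Δφ = +0.00032°, Δλ = -0.00289°.
Converting to metres (1° lat = 111312 m, cos φ = 0.840257): observed ΔN = 35.6 m, observed ΔE = -270.3 m.
Subtracting the expected shift leaves a residual of 35.6 − (44.6) = -9.0 m north and -270.3 − (-244.5) = -25.8 m east.
Residual distance = √((-9.0)² + (-25.8)²) = 27.3 m.

27 m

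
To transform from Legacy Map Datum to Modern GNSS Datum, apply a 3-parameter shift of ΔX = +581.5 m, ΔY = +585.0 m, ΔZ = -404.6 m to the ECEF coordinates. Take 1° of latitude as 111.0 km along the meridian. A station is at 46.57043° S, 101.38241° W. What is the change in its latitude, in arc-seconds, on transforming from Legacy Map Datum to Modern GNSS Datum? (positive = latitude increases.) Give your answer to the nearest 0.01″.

Δφ = -25.23″

sin φ = -0.726220, cos φ = 0.687462, sin λ = -0.980332, cos λ = -0.197356.
North component: ΔN = −sin φ cos λ·ΔX − sin φ sin λ·ΔY + cos φ·ΔZ = −(-0.726220)(-0.197356)(581.5) − (-0.726220)(-0.980332)(585.0) + (0.687462)(-404.6) = -777.97 m.
1° of latitude spans 111000 m, so Δφ = -777.97 / 111000 × 3600 = -25.232″.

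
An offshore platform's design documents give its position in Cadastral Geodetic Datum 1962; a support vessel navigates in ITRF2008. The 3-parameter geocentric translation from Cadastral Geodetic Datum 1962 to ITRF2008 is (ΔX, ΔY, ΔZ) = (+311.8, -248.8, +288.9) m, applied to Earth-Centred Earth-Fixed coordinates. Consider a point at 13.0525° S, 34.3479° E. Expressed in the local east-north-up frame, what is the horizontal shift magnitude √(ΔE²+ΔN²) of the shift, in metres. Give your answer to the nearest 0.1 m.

490.1 m

At φ = -13.0525°, λ = 34.3479°: sin φ = -0.225844, cos φ = 0.974164, sin λ = 0.564216, cos λ = 0.825627.
ΔE = −sin λ·ΔX + cos λ·ΔY = −(0.564216)·(311.8) + (0.825627)·(-248.8) = -381.34 m.
ΔN = −sin φ cos λ·ΔX − sin φ sin λ·ΔY + cos φ·ΔZ = −(-0.225844)(0.825627)(311.8) − (-0.225844)(0.564216)(-248.8) + (0.974164)(288.9) = 307.87 m.
Horizontal magnitude = √(ΔE² + ΔN²) = √((-381.34)² + 307.87²) = 490.11 m.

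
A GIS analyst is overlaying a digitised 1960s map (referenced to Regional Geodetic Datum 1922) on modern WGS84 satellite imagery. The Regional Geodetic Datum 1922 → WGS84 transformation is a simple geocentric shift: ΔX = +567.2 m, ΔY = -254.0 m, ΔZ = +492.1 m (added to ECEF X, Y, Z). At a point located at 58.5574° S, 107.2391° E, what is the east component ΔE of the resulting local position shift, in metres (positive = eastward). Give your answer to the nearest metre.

The local east axis at (φ, λ) is (−sin λ, cos λ, 0), so ΔE = −sin(107.2391°)·567.2 + cos(107.2391°)·(-254.0) = -466.44 m.

ΔE = -466 m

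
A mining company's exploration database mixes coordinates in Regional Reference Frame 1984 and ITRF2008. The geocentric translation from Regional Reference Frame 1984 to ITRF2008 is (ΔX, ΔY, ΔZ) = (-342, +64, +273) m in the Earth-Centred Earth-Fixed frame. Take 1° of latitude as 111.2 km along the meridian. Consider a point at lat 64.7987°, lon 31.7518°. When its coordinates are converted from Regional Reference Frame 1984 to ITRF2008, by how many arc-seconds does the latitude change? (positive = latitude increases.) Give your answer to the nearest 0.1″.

Δφ = 11.3″

sin φ = 0.904817, cos φ = 0.425800, sin λ = 0.526241, cos λ = 0.850336.
North component: ΔN = −sin φ cos λ·ΔX − sin φ sin λ·ΔY + cos φ·ΔZ = −(0.904817)(0.850336)(-342) − (0.904817)(0.526241)(64) + (0.425800)(273) = 348.90 m.
1° of latitude spans 111200 m, so Δφ = 348.90 / 111200 × 3600 = 11.295″.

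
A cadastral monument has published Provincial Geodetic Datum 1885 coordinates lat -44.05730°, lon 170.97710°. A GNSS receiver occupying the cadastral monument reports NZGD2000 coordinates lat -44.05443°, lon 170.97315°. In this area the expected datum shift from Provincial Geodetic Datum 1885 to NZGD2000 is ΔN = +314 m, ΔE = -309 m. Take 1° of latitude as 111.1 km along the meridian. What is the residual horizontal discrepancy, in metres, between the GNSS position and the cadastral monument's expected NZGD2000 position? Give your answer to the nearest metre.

8 m

Observed coordinate differences: Δφ = +0.00287°, Δλ = -0.00395°.
Converting to metres (1° lat = 111100 m, cos φ = 0.718645): observed ΔN = 318.9 m, observed ΔE = -315.4 m.
Subtracting the expected shift leaves a residual of 318.9 − (314) = 4.9 m north and -315.4 − (-309) = -6.4 m east.
Residual distance = √(4.9² + (-6.4)²) = 8.0 m.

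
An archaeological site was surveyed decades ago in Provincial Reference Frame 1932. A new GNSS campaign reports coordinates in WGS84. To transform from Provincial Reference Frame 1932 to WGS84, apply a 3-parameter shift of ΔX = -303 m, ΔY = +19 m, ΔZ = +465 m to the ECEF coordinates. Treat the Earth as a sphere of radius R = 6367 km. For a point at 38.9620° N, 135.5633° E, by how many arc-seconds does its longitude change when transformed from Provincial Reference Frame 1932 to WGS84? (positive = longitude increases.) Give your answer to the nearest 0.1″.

sin φ = 0.628805, cos φ = 0.777563, sin λ = 0.700121, cos λ = -0.714024.
East component: ΔE = −sin λ·ΔX + cos λ·ΔY = −(0.700121)(-303) + (-0.714024)(19) = 198.57 m.
1° of latitude spans πR/180 = 111125 m; at latitude φ, 1° of longitude spans that × cos φ = 86406.8 m, so Δλ = 198.57 / 86406.8 × 3600 = 8.273″.

Δλ = 8.3″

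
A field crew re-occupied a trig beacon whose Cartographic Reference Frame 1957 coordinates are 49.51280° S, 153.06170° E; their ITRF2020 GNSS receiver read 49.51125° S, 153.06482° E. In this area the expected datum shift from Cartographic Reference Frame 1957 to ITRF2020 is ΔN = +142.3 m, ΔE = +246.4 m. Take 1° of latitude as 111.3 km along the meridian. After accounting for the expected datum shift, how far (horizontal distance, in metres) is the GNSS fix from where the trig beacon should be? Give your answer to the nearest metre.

37 m

Observed coordinate differences: Δφ = +0.00155°, Δλ = +0.00312°.
Converting to metres (1° lat = 111300 m, cos φ = 0.649278): observed ΔN = 172.5 m, observed ΔE = 225.5 m.
Subtracting the expected shift leaves a residual of 172.5 − (142.3) = 30.2 m north and 225.5 − (246.4) = -20.9 m east.
Residual distance = √(30.2² + (-20.9)²) = 36.8 m.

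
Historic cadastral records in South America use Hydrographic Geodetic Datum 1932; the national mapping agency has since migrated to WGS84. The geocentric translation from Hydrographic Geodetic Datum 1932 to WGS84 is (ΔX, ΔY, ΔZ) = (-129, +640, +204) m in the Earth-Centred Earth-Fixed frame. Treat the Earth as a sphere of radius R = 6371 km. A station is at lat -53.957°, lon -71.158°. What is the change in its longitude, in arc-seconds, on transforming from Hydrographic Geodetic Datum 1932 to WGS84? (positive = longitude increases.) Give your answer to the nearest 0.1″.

Δλ = 4.7″

sin φ = -0.808576, cos φ = 0.588392, sin λ = -0.946413, cos λ = 0.322960.
East component: ΔE = −sin λ·ΔX + cos λ·ΔY = −(-0.946413)(-129) + (0.322960)(640) = 84.61 m.
1° of latitude spans πR/180 = 111195 m; at latitude φ, 1° of longitude spans that × cos φ = 65426.2 m, so Δλ = 84.61 / 65426.2 × 3600 = 4.655″.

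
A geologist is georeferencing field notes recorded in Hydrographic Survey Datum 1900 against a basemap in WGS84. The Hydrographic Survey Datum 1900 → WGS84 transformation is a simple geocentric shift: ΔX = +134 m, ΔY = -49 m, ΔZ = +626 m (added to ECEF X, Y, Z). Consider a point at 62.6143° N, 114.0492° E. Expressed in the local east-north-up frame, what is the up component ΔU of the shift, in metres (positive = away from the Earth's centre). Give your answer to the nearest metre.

The local up (radial) axis is (cos φ cos λ, cos φ sin λ, sin φ), giving ΔU = -25.118 − 20.582 + 555.844 = 510.14 m.

ΔU = 510 m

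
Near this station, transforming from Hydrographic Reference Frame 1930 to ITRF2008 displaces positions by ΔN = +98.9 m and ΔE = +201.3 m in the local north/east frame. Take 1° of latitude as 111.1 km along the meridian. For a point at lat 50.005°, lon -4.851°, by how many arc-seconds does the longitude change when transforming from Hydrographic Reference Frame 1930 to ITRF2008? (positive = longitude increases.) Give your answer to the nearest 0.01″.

At latitude 50.005°, cos φ = 0.642721.
1° of longitude at this latitude = 111.1 × cos φ = 71.41 km, so Δλ = 201.3 / 71406.3 = 0.0028191° = 10.149″.

Δλ = 10.15″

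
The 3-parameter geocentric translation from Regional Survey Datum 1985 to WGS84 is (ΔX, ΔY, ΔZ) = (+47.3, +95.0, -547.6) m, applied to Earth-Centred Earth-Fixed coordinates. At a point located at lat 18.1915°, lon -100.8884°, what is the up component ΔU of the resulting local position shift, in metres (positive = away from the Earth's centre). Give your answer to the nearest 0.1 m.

At φ = 18.1915°, λ = -100.8884°: sin φ = 0.312194, cos φ = 0.950018, sin λ = -0.981997, cos λ = -0.188897.
ΔU = cos φ cos λ·ΔX + cos φ sin λ·ΔY + sin φ·ΔZ = (0.950018)(-0.188897)(47.3) + (0.950018)(-0.981997)(95.0) + (0.312194)(-547.6) = -268.07 m.

ΔU = -268.1 m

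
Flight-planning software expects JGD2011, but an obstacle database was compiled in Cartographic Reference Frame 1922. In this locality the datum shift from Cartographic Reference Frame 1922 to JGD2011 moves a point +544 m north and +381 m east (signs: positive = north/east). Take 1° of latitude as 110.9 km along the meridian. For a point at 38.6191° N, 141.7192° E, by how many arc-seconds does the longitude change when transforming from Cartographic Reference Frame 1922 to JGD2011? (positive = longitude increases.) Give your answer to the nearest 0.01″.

Δλ = 15.83″

At latitude 38.6191°, cos φ = 0.781312.
1° of longitude at this latitude = 110.9 × cos φ = 86.65 km, so Δλ = 381.0 / 86647.6 = 0.0043971° = 15.830″.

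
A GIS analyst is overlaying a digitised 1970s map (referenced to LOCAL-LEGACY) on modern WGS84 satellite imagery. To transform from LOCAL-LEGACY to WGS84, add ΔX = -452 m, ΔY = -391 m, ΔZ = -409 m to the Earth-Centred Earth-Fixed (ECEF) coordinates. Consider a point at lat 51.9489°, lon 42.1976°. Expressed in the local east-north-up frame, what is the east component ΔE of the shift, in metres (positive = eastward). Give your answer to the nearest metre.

ΔE = 14 m

The local east axis at (φ, λ) is (−sin λ, cos λ, 0), so ΔE = −sin(42.1976°)·(-452) + cos(42.1976°)·(-391) = 13.94 m.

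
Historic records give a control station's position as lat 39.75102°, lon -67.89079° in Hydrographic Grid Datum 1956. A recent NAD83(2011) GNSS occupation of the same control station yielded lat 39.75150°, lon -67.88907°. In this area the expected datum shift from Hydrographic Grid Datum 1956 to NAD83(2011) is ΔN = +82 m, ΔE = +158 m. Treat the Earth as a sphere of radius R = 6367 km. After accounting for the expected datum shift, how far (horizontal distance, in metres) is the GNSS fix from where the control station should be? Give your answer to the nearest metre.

31 m

Observed coordinate differences: Δφ = +0.00048°, Δλ = +0.00172°.
Converting to metres (1° lat = 111125 m, cos φ = 0.768830): observed ΔN = 53.3 m, observed ΔE = 147.0 m.
Subtracting the expected shift leaves a residual of 53.3 − (82) = -28.7 m north and 147.0 − (158) = -11.0 m east.
Residual distance = √((-28.7)² + (-11.0)²) = 30.7 m.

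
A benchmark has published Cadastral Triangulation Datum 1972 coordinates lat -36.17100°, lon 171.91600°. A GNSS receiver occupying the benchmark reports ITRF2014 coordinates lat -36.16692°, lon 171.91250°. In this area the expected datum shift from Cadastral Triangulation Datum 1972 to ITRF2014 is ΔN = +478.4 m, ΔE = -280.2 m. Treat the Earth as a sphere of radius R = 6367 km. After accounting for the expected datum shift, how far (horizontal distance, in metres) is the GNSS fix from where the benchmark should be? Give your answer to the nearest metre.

42 m

Observed coordinate differences: Δφ = +0.00408°, Δλ = -0.00350°.
Converting to metres (1° lat = 111125 m, cos φ = 0.807259): observed ΔN = 453.4 m, observed ΔE = -314.0 m.
Subtracting the expected shift leaves a residual of 453.4 − (478.4) = -25.0 m north and -314.0 − (-280.2) = -33.8 m east.
Residual distance = √((-25.0)² + (-33.8)²) = 42.0 m.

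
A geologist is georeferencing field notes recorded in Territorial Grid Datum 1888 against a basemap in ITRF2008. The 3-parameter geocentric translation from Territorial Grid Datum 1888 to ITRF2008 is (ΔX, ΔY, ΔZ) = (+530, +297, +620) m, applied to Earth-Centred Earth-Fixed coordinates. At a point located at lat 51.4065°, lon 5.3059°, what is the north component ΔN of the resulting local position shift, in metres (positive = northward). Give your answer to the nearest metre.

ΔN = -47 m

At φ = 51.4065°, λ = 5.3059°: sin φ = 0.781591, cos φ = 0.623791, sin λ = 0.092473, cos λ = 0.995715.
ΔN = −sin φ cos λ·ΔX − sin φ sin λ·ΔY + cos φ·ΔZ = −(0.781591)(0.995715)(530) − (0.781591)(0.092473)(297) + (0.623791)(620) = -47.18 m.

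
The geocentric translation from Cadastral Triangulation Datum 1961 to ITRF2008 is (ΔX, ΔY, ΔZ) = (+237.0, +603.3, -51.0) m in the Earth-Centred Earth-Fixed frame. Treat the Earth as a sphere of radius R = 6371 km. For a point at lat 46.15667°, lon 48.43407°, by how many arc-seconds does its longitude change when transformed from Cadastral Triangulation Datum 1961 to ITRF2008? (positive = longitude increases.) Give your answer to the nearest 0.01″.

sin φ = 0.721237, cos φ = 0.692689, sin λ = 0.748193, cos λ = 0.663481.
East component: ΔE = −sin λ·ΔX + cos λ·ΔY = −(0.748193)(237.0) + (0.663481)(603.3) = 222.96 m.
1° of latitude spans πR/180 = 111195 m; at latitude φ, 1° of longitude spans that × cos φ = 77023.5 m, so Δλ = 222.96 / 77023.5 × 3600 = 10.421″.

Δλ = 10.42″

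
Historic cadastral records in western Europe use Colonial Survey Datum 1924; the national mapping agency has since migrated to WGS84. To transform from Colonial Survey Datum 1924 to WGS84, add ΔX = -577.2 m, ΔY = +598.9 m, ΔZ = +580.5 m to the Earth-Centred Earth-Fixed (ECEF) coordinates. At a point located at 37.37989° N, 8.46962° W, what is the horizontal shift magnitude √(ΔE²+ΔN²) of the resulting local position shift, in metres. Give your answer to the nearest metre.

1000 m

The local east axis at (φ, λ) is (−sin λ, cos λ, 0), so ΔE = −sin(-8.46962°)·(-577.2) + cos(-8.46962°)·598.9 = 507.36 m.
The local north axis is (−sin φ cos λ, −sin φ sin λ, cos φ), giving ΔN = 346.595 + 53.551 + 461.281 = 861.43 m.
Horizontal magnitude = √(ΔE² + ΔN²) = √(507.36² + 861.43²) = 999.73 m.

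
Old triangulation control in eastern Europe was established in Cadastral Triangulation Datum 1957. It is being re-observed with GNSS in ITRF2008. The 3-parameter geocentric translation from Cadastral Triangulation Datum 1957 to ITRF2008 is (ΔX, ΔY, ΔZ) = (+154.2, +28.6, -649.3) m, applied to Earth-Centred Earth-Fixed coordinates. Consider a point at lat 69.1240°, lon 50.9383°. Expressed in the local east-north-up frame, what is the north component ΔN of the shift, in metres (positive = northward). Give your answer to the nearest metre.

ΔN = -343 m

At φ = 69.1240°, λ = 50.9383°: sin φ = 0.934354, cos φ = 0.356347, sin λ = 0.776468, cos λ = 0.630157.
ΔN = −sin φ cos λ·ΔX − sin φ sin λ·ΔY + cos φ·ΔZ = −(0.934354)(0.630157)(154.2) − (0.934354)(0.776468)(28.6) + (0.356347)(-649.3) = -342.92 m.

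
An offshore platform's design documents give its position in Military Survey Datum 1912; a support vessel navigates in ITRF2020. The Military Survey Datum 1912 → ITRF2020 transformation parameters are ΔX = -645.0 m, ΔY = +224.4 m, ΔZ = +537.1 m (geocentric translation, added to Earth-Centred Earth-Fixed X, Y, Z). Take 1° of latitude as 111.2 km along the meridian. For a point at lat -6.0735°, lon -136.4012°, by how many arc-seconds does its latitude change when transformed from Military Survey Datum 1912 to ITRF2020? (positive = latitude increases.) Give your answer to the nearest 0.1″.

Δφ = 18.4″

sin φ = -0.105804, cos φ = 0.994387, sin λ = -0.689604, cos λ = -0.724186.
North component: ΔN = −sin φ cos λ·ΔX − sin φ sin λ·ΔY + cos φ·ΔZ = −(-0.105804)(-0.724186)(-645.0) − (-0.105804)(-0.689604)(224.4) + (0.994387)(537.1) = 567.13 m.
1° of latitude spans 111200 m, so Δφ = 567.13 / 111200 × 3600 = 18.360″.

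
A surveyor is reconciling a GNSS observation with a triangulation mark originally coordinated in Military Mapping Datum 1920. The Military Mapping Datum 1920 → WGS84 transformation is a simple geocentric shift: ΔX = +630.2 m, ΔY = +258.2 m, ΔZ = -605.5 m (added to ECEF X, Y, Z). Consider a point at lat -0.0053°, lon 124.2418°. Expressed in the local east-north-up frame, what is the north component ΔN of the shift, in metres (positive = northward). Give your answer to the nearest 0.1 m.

At φ = -0.0053°, λ = 124.2418°: sin φ = -0.000093, cos φ = 1.000000, sin λ = 0.826670, cos λ = -0.562687.
ΔN = −sin φ cos λ·ΔX − sin φ sin λ·ΔY + cos φ·ΔZ = −(-0.000093)(-0.562687)(630.2) − (-0.000093)(0.826670)(258.2) + (1.000000)(-605.5) = -605.51 m.

ΔN = -605.5 m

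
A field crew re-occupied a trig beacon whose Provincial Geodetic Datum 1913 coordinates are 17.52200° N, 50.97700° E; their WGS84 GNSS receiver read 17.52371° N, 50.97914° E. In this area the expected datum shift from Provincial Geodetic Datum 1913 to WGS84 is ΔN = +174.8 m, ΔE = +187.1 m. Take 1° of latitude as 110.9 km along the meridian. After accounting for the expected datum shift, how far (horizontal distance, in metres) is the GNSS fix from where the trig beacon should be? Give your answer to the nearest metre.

Observed coordinate differences: Δφ = +0.00171°, Δλ = +0.00214°.
Converting to metres (1° lat = 110900 m, cos φ = 0.953601): observed ΔN = 189.6 m, observed ΔE = 226.3 m.
Subtracting the expected shift leaves a residual of 189.6 − (174.8) = 14.8 m north and 226.3 − (187.1) = 39.2 m east.
Residual distance = √(14.8² + 39.2²) = 41.9 m.

42 m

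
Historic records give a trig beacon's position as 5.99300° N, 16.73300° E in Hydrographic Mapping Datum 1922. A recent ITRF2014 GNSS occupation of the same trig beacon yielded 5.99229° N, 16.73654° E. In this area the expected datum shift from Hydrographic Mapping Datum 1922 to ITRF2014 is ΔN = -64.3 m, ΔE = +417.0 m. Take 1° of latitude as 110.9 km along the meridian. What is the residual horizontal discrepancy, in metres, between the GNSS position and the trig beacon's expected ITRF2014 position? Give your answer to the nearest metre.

Observed coordinate differences: Δφ = -0.00071°, Δλ = +0.00354°.
Converting to metres (1° lat = 110900 m, cos φ = 0.994535): observed ΔN = -78.7 m, observed ΔE = 390.4 m.
Subtracting the expected shift leaves a residual of -78.7 − (-64.3) = -14.4 m north and 390.4 − (417.0) = -26.6 m east.
Residual distance = √((-14.4)² + (-26.6)²) = 30.2 m.

30 m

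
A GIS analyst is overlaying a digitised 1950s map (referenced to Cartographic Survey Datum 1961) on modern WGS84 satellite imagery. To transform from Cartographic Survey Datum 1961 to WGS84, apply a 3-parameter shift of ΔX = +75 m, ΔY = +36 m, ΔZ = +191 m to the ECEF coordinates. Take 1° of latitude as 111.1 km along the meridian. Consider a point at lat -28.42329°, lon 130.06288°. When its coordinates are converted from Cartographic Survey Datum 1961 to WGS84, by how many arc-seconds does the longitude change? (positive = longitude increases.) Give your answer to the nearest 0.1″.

Δλ = -3.0″

sin φ = -0.475982, cos φ = 0.879455, sin λ = 0.765339, cos λ = -0.643628.
East component: ΔE = −sin λ·ΔX + cos λ·ΔY = −(0.765339)(75) + (-0.643628)(36) = -80.57 m.
1° of latitude spans 111100 m; at latitude φ, 1° of longitude spans that × cos φ = 97707.5 m, so Δλ = -80.57 / 97707.5 × 3600 = -2.969″.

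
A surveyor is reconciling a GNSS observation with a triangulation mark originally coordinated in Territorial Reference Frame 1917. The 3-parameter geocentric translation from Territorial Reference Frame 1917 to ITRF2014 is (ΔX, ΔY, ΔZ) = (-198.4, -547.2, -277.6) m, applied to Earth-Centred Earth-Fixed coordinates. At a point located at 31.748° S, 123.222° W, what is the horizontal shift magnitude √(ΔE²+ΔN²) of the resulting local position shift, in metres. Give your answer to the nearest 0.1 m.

The local east axis at (φ, λ) is (−sin λ, cos λ, 0), so ΔE = −sin(-123.222°)·(-198.4) + cos(-123.222°)·(-547.2) = 133.83 m.
The local north axis is (−sin φ cos λ, −sin φ sin λ, cos φ), giving ΔN = 57.196 + 240.867 − 236.063 = 62.00 m.
Horizontal magnitude = √(ΔE² + ΔN²) = √(133.83² + 62.00²) = 147.49 m.

147.5 m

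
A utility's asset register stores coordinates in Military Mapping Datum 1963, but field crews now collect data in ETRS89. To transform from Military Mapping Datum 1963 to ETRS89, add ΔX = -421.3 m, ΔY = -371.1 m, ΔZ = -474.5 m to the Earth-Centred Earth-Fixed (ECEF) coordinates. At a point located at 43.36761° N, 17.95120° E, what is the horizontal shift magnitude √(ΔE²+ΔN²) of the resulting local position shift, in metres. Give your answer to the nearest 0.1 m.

223.4 m

The local east axis at (φ, λ) is (−sin λ, cos λ, 0), so ΔE = −sin(17.95120°)·(-421.3) + cos(17.95120°)·(-371.1) = -223.19 m.
The local north axis is (−sin φ cos λ, −sin φ sin λ, cos φ), giving ΔN = 275.214 + 78.539 − 344.944 = 8.81 m.
Horizontal magnitude = √(ΔE² + ΔN²) = √((-223.19)² + 8.81²) = 223.36 m.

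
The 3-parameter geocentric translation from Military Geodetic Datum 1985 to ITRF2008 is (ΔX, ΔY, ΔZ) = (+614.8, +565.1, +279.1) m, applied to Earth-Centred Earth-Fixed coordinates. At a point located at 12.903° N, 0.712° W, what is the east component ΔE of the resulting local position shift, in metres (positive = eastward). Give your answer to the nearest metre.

The local east axis at (φ, λ) is (−sin λ, cos λ, 0), so ΔE = −sin(-0.712°)·614.8 + cos(-0.712°)·565.1 = 572.70 m.

ΔE = 573 m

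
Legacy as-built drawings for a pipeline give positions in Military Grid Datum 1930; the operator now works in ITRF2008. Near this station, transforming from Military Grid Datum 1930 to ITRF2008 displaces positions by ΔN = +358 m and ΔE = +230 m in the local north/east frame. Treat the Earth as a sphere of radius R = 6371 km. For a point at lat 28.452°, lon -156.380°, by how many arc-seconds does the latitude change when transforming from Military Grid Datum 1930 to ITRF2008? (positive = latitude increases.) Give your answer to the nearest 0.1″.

Δφ = 11.6″

On a sphere of radius R, 1 rad of latitude = R, so Δφ = ΔN / R = 358.0 / 6371000 = 5.6192e-05 rad = 11.590″.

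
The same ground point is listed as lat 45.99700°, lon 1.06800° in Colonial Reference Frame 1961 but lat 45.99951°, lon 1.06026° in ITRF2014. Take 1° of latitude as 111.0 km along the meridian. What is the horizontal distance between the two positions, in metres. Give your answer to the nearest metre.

Δφ = 45.99951° − 45.99700° = +0.00251°; Δλ = 1.06026° − 1.06800° = -0.00774°.
ΔN = Δφ × 111000 = 278.6 m; ΔE = Δλ × 111000 × cos(45.99700°) = -0.00774 × 111000 × 0.694696 = -596.8 m.
Distance = √(ΔE² + ΔN²) = √((-596.8)² + 278.6²) = 658.7 m.

659 m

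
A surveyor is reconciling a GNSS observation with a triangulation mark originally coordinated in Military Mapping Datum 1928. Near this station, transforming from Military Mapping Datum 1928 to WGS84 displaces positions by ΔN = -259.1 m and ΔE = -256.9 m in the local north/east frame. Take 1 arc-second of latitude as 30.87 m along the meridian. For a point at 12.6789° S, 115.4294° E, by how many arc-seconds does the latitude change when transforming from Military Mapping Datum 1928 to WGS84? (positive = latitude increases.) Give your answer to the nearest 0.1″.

1″ of latitude = 30.87 m, so Δφ = -259.1 / 30.87 = -8.393″.

Δφ = -8.4″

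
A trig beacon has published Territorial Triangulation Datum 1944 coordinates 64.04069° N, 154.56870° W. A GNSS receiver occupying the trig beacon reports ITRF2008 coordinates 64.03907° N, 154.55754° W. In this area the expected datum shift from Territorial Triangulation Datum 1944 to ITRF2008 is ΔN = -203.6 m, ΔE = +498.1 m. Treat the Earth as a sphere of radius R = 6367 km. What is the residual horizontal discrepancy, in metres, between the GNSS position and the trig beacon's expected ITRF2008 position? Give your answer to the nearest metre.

Observed coordinate differences: Δφ = -0.00162°, Δλ = +0.01116°.
Converting to metres (1° lat = 111125 m, cos φ = 0.437733): observed ΔN = -180.0 m, observed ΔE = 542.9 m.
Subtracting the expected shift leaves a residual of -180.0 − (-203.6) = 23.6 m north and 542.9 − (498.1) = 44.8 m east.
Residual distance = √(23.6² + 44.8²) = 50.6 m.

51 m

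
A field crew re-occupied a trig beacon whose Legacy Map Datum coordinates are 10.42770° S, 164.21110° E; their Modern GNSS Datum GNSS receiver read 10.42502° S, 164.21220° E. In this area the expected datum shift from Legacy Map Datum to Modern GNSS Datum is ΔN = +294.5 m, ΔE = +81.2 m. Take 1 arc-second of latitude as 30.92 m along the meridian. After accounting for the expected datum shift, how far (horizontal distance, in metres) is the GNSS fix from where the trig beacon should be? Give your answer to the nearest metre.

39 m

Observed coordinate differences: Δφ = +0.00268°, Δλ = +0.00110°.
Converting to metres (1° lat = 111312 m, cos φ = 0.983484): observed ΔN = 298.3 m, observed ΔE = 120.4 m.
Subtracting the expected shift leaves a residual of 298.3 − (294.5) = 3.8 m north and 120.4 − (81.2) = 39.2 m east.
Residual distance = √(3.8² + 39.2²) = 39.4 m.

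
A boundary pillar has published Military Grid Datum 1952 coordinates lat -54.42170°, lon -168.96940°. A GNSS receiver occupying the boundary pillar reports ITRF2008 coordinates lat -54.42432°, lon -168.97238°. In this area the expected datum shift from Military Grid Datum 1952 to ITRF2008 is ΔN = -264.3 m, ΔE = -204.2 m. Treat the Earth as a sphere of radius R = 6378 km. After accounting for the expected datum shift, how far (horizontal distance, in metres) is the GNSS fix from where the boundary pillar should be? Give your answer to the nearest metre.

30 m

Observed coordinate differences: Δφ = -0.00262°, Δλ = -0.00298°.
Converting to metres (1° lat = 111317 m, cos φ = 0.581815): observed ΔN = -291.7 m, observed ΔE = -193.0 m.
Subtracting the expected shift leaves a residual of -291.7 − (-264.3) = -27.4 m north and -193.0 − (-204.2) = 11.2 m east.
Residual distance = √((-27.4)² + 11.2²) = 29.6 m.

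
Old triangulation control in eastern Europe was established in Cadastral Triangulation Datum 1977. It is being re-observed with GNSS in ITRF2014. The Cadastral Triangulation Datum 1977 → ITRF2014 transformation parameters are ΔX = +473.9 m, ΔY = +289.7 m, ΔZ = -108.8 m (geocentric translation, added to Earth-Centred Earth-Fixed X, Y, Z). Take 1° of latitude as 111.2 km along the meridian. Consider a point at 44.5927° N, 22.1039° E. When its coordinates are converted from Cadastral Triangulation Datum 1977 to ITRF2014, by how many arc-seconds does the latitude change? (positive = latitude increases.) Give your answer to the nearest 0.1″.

Δφ = -15.0″

sin φ = 0.702062, cos φ = 0.712116, sin λ = 0.376287, cos λ = 0.926503.
North component: ΔN = −sin φ cos λ·ΔX − sin φ sin λ·ΔY + cos φ·ΔZ = −(0.702062)(0.926503)(473.9) − (0.702062)(0.376287)(289.7) + (0.712116)(-108.8) = -462.26 m.
1° of latitude spans 111200 m, so Δφ = -462.26 / 111200 × 3600 = -14.965″.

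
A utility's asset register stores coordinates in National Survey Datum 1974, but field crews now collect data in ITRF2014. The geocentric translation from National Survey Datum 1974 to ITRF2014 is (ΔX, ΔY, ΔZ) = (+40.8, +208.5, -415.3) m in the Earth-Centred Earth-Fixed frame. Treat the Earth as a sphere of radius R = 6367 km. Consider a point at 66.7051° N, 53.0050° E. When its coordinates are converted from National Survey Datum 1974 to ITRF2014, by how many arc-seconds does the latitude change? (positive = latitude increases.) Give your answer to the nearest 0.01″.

Δφ = -11.01″

sin φ = 0.918482, cos φ = 0.395464, sin λ = 0.798688, cos λ = 0.601745.
North component: ΔN = −sin φ cos λ·ΔX − sin φ sin λ·ΔY + cos φ·ΔZ = −(0.918482)(0.601745)(40.8) − (0.918482)(0.798688)(208.5) + (0.395464)(-415.3) = -339.74 m.
1° of latitude spans πR/180 = 111125 m, so Δφ = -339.74 / 111125 × 3600 = -11.006″.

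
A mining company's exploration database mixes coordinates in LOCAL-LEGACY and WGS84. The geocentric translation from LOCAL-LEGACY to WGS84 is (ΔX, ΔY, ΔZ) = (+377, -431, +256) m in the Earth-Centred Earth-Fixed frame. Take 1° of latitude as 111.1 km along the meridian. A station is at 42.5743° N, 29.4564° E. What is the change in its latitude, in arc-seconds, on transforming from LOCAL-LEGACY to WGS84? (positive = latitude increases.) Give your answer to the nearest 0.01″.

sin φ = 0.676546, cos φ = 0.736401, sin λ = 0.491761, cos λ = 0.870730.
North component: ΔN = −sin φ cos λ·ΔX − sin φ sin λ·ΔY + cos φ·ΔZ = −(0.676546)(0.870730)(377) − (0.676546)(0.491761)(-431) + (0.736401)(256) = 109.83 m.
1° of latitude spans 111100 m, so Δφ = 109.83 / 111100 × 3600 = 3.559″.

Δφ = 3.56″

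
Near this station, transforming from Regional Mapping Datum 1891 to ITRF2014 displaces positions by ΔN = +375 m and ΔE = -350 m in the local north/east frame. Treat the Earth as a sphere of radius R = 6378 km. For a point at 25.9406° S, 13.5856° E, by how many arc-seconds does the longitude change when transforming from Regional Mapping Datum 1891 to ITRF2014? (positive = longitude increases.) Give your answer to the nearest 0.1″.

At latitude -25.9406°, cos φ = 0.899248.
One radian of longitude at latitude φ spans R cos φ, so Δλ = ΔE / (R cos φ) = -350.0 / (6378000 × 0.899248) = -6.1024e-05 rad = -12.587″.

Δλ = -12.6″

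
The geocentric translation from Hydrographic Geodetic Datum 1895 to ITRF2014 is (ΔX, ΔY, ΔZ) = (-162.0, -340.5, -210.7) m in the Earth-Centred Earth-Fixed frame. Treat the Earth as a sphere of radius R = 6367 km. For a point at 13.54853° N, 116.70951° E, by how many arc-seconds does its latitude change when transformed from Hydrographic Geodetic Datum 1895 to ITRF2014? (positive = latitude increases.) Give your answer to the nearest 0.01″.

sin φ = 0.234269, cos φ = 0.972172, sin λ = 0.893297, cos λ = -0.449467.
North component: ΔN = −sin φ cos λ·ΔX − sin φ sin λ·ΔY + cos φ·ΔZ = −(0.234269)(-0.449467)(-162.0) − (0.234269)(0.893297)(-340.5) + (0.972172)(-210.7) = -150.64 m.
1° of latitude spans πR/180 = 111125 m, so Δφ = -150.64 / 111125 × 3600 = -4.880″.

Δφ = -4.88″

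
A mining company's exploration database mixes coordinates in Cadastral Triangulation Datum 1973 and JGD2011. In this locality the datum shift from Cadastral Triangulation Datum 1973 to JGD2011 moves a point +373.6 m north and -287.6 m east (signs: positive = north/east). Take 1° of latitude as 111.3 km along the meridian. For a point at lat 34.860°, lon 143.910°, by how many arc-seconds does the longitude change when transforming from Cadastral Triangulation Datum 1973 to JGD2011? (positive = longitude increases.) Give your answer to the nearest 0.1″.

Δλ = -11.3″

At latitude 34.860°, cos φ = 0.820551.
1° of longitude at this latitude = 111.3 × cos φ = 91.33 km, so Δλ = -287.6 / 91327.3 = -0.0031491° = -11.337″.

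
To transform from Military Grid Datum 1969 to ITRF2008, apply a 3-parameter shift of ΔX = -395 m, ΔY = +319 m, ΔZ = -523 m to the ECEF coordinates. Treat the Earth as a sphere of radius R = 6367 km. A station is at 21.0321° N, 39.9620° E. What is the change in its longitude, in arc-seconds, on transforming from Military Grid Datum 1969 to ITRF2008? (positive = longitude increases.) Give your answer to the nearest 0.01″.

sin φ = 0.358891, cos φ = 0.933380, sin λ = 0.642279, cos λ = 0.766471.
East component: ΔE = −sin λ·ΔX + cos λ·ΔY = −(0.642279)(-395) + (0.766471)(319) = 498.20 m.
1° of latitude spans πR/180 = 111125 m; at latitude φ, 1° of longitude spans that × cos φ = 103721.9 m, so Δλ = 498.20 / 103721.9 × 3600 = 17.292″.

Δλ = 17.29″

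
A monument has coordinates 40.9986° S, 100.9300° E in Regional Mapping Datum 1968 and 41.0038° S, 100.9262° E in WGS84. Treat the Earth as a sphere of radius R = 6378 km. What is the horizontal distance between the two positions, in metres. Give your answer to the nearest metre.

661 m

Δφ = -41.0038° − -40.9986° = -0.0052°; Δλ = 100.9262° − 100.9300° = -0.0038°.
1° along a meridian = πR/180 = 111317 m.
ΔN = Δφ × 111317 = -578.8 m; ΔE = Δλ × 111317 × cos(-40.9986°) = -0.0038 × 111317 × 0.754726 = -319.3 m.
Distance = √(ΔE² + ΔN²) = √((-319.3)² + (-578.8)²) = 661.1 m.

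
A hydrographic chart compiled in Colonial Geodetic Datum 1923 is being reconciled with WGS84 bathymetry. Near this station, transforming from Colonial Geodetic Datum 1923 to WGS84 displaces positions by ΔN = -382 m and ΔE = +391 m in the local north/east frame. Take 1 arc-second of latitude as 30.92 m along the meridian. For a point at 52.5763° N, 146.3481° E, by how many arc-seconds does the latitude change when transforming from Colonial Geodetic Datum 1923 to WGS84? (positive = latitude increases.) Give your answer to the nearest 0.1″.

Δφ = -12.4″

1″ of latitude = 30.92 m, so Δφ = -382.0 / 30.92 = -12.354″.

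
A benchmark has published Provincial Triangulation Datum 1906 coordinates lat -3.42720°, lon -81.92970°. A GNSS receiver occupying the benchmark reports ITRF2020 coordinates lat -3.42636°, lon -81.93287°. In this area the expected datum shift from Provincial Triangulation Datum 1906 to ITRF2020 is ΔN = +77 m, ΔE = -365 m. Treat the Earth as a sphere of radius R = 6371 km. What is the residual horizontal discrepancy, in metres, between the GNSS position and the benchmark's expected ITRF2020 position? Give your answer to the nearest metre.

Observed coordinate differences: Δφ = +0.00084°, Δλ = -0.00317°.
Converting to metres (1° lat = 111195 m, cos φ = 0.998212): observed ΔN = 93.4 m, observed ΔE = -351.9 m.
Subtracting the expected shift leaves a residual of 93.4 − (77) = 16.4 m north and -351.9 − (-365) = 13.1 m east.
Residual distance = √(16.4² + 13.1²) = 21.0 m.

21 m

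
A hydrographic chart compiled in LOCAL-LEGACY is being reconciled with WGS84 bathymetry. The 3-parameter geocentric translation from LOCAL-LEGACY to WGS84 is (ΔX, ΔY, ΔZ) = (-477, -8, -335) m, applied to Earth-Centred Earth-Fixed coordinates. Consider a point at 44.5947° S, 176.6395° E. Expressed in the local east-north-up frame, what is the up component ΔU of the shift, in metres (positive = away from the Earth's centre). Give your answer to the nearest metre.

At φ = -44.5947°, λ = 176.6395°: sin φ = -0.702087, cos φ = 0.712091, sin λ = 0.058618, cos λ = -0.998280.
ΔU = cos φ cos λ·ΔX + cos φ sin λ·ΔY + sin φ·ΔZ = (0.712091)(-0.998280)(-477) + (0.712091)(0.058618)(-8) + (-0.702087)(-335) = 573.95 m.

ΔU = 574 m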